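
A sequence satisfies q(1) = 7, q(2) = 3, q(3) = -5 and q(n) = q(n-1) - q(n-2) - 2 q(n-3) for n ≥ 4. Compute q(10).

-246

q(4) = (-5) - 3 - 2(7) = -22
q(5) = (-22) - (-5) - 2(3) = -23
q(6) = (-23) - (-22) - 2(-5) = 9
q(7) = 9 - (-23) - 2(-22) = 76
q(8) = 76 - 9 - 2(-23) = 113
q(9) = 113 - 76 - 2(9) = 19
q(10) = 19 - 113 - 2(76) = -246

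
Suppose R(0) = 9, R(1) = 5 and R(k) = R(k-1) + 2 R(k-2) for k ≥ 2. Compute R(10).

R(2) = 5 + 2·9 = 23
R(3) = 23 + 2·5 = 33
R(4) = 33 + 2·23 = 79
R(5) = 79 + 2·33 = 145
R(6) = 145 + 2·79 = 303
R(7) = 303 + 2·145 = 593
R(8) = 593 + 2·303 = 1199
R(9) = 1199 + 2·593 = 2385
R(10) = 2385 + 2·1199 = 4783

4783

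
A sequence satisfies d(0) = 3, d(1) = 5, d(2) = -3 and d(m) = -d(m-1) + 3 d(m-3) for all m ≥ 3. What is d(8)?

d(3) = -(-3) + 3*3 = 12
d(4) = -12 + 3*5 = 3
d(5) = -3 + 3*(-3) = -12
d(6) = -(-12) + 3*12 = 48
d(7) = -48 + 3*3 = -39
d(8) = -(-39) + 3*(-12) = 3

3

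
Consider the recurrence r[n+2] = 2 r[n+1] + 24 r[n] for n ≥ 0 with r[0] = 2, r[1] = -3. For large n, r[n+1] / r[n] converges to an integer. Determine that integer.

The characteristic equation is r^2 - 2r - 24 = 0, which factors as (r - 6)(r + 4) = 0.
So the roots are 6 and -4. Since |6| > |-4| and the coefficient of 6^n is non-zero, the ratio tends to 6.

6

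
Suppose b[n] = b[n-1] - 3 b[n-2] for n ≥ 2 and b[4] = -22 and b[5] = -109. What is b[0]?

Rearranging, b[n-2] = (b[n] - b[n-1]) / -3.
b[3] = (-109 - (-22)) / -3 = -87/-3 = 29
b[2] = (-22 - 29) / -3 = -51/-3 = 17
b[1] = (29 - 17) / -3 = 12/-3 = -4
b[0] = (17 - (-4)) / -3 = 21/-3 = -7

-7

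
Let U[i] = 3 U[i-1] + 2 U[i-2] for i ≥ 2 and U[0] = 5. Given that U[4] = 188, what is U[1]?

2

Let U[1] = y.
U[2] = 10 + 3y
U[3] = 30 + 11y
U[4] = 110 + 39y
So 110 + 39y = 188, giving y = 2.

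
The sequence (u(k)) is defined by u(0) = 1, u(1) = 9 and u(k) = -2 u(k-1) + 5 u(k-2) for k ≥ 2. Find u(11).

u(2) = -2*9 + 5*1 = -13
u(3) = -2*(-13) + 5*9 = 71
u(4) = -2*71 + 5*(-13) = -207
u(5) = -2*(-207) + 5*71 = 769
u(6) = -2*769 + 5*(-207) = -2573
u(7) = -2*(-2573) + 5*769 = 8991
u(8) = -2*8991 + 5*(-2573) = -30847
u(9) = -2*(-30847) + 5*8991 = 106649
u(10) = -2*106649 + 5*(-30847) = -367533
u(11) = -2*(-367533) + 5*106649 = 1268311

1268311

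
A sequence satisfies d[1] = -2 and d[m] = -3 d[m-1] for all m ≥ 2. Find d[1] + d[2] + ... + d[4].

40

d[2] = -3*(-2) = 6
d[3] = -3*6 = -18
d[4] = -3*(-18) = 54
Sum = (-2) + 6 + (-18) + 54 = 40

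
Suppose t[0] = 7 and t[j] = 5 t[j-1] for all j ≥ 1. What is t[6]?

t[1] = 5(7) = 35
t[2] = 5(35) = 175
t[3] = 5(175) = 875
t[4] = 5(875) = 4375
t[5] = 5(4375) = 21875
t[6] = 5(21875) = 109375

109375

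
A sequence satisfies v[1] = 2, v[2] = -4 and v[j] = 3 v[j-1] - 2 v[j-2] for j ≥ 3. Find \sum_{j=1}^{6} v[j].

-330

v[3] = 3·(-4) - 2·2 = -16
v[4] = 3·(-16) - 2·(-4) = -40
v[5] = 3·(-40) - 2·(-16) = -88
v[6] = 3·(-88) - 2·(-40) = -184
Sum = 2 + (-4) + (-16) + (-40) + (-88) + (-184) = -330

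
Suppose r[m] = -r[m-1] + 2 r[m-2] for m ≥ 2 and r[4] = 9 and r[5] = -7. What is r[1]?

3

Rearranging, r[m-2] = (r[m] + r[m-1]) / 2.
r[3] = (-7 + 9) / 2 = 2/2 = 1
r[2] = (9 + 1) / 2 = 10/2 = 5
r[1] = (1 + 5) / 2 = 6/2 = 3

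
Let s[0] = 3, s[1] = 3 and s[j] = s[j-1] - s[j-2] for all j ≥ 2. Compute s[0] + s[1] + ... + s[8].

s[2] = 3 - 3 = 0
s[3] = 0 - 3 = -3
s[4] = (-3) - 0 = -3
s[5] = (-3) - (-3) = 0
s[6] = 0 - (-3) = 3
s[7] = 3 - 0 = 3
s[8] = 3 - 3 = 0
Sum = 3 + 3 + 0 + (-3) + (-3) + 0 + 3 + 3 + 0 = 6

6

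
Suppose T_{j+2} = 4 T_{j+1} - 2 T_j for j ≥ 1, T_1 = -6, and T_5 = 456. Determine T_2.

Let T_2 = x.
T_3 = 12 + 4x
T_4 = 48 + 14x
T_5 = 168 + 48x
So 168 + 48x = 456, giving x = 6.

6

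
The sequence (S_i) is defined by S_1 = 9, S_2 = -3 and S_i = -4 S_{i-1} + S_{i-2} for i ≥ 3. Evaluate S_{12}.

-9031047

S_3 = -4·(-3) + 9 = 21
S_4 = -4·21 + (-3) = -87
S_5 = -4·(-87) + 21 = 369
S_6 = -4·369 + (-87) = -1563
S_7 = -4·(-1563) + 369 = 6621
S_8 = -4·6621 + (-1563) = -28047
S_9 = -4·(-28047) + 6621 = 118809
S_{10} = -4·118809 + (-28047) = -503283
S_{11} = -4·(-503283) + 118809 = 2131941
S_{12} = -4·2131941 + (-503283) = -9031047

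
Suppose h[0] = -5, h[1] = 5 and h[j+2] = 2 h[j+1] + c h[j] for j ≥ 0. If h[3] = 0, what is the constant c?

4

h[2] = 10 - 5c
h[3] = 20 - 5c
So 20 - 5c = 0, giving c = 4.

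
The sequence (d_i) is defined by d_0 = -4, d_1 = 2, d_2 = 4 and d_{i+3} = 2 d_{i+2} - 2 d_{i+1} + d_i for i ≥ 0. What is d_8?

d_3 = 2·4 - 2·2 + (-4) = 0
d_4 = 2·0 - 2·4 + 2 = -6
d_5 = 2·(-6) - 2·0 + 4 = -8
d_6 = 2·(-8) - 2·(-6) + 0 = -4
d_7 = 2·(-4) - 2·(-8) + (-6) = 2
d_8 = 2·2 - 2·(-4) + (-8) = 4

4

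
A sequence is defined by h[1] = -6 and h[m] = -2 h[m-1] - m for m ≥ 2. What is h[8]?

h[2] = -2·(-6) - 2 = 10
h[3] = -2·10 - 3 = -23
h[4] = -2·(-23) - 4 = 42
h[5] = -2·42 - 5 = -89
h[6] = -2·(-89) - 6 = 172
h[7] = -2·172 - 7 = -351
h[8] = -2·(-351) - 8 = 694

694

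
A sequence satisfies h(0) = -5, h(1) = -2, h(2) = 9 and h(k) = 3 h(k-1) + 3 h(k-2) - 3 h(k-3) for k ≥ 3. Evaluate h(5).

504

h(3) = 3*9 + 3*(-2) - 3*(-5) = 36
h(4) = 3*36 + 3*9 - 3*(-2) = 141
h(5) = 3*141 + 3*36 - 3*9 = 504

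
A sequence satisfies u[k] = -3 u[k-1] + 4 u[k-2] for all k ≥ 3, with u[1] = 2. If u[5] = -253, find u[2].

Let u[2] = z.
u[3] = 8 - 3z
u[4] = -24 + 13z
u[5] = 104 - 51z
So 104 - 51z = -253, giving z = 7.

7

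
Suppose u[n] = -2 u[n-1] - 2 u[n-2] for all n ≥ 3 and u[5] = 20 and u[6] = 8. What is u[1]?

-5

Rearranging, u[n-2] = (u[n] + 2 u[n-1]) / -2.
u[4] = (8 + 2·20) / -2 = 48/-2 = -24
u[3] = (20 + 2·(-24)) / -2 = -28/-2 = 14
u[2] = (-24 + 2·14) / -2 = 4/-2 = -2
u[1] = (14 + 2·(-2)) / -2 = 10/-2 = -5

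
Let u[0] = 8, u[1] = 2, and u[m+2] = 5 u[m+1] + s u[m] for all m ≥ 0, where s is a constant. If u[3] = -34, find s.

-2

u[2] = 10 + 8s
u[3] = 50 + 42s
So 50 + 42s = -34, giving s = -2.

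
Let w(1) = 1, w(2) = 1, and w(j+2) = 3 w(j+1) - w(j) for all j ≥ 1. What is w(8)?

w(3) = 3*1 - 1 = 2
w(4) = 3*2 - 1 = 5
w(5) = 3*5 - 2 = 13
w(6) = 3*13 - 5 = 34
w(7) = 3*34 - 13 = 89
w(8) = 3*89 - 34 = 233

233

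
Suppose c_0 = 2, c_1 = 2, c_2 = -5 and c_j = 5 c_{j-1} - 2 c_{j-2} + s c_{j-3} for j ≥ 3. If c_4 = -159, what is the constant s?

-2

c_3 = -29 + 2s
c_4 = -135 + 12s
So -135 + 12s = -159, giving s = -2.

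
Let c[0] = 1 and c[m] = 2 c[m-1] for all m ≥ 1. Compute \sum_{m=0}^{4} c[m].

31

c[1] = 2·1 = 2
c[2] = 2·2 = 4
c[3] = 2·4 = 8
c[4] = 2·8 = 16
Sum = 1 + 2 + 4 + 8 + 16 = 31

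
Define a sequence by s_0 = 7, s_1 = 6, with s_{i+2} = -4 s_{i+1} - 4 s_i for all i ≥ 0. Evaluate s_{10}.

s_2 = -4(6) - 4(7) = -52
s_3 = -4(-52) - 4(6) = 184
s_4 = -4(184) - 4(-52) = -528
s_5 = -4(-528) - 4(184) = 1376
s_6 = -4(1376) - 4(-528) = -3392
s_7 = -4(-3392) - 4(1376) = 8064
s_8 = -4(8064) - 4(-3392) = -18688
s_9 = -4(-18688) - 4(8064) = 42496
s_{10} = -4(42496) - 4(-18688) = -95232

-95232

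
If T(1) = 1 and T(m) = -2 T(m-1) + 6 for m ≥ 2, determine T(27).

The fixed point is 6/(1 + 2) = 2, so T(m) - 2 = -2(T(m-1) - 2).
Hence T(m) = -1·(-2)^{m-1} + 2.
T(27) = -1·(-2)^{26} + 2 = -1·67108864 + 2 = -67108862.

-67108862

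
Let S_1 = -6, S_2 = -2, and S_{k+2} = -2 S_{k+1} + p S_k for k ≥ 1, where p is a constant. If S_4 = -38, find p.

-3

S_3 = 4 - 6p
S_4 = -8 + 10p
So -8 + 10p = -38, giving p = -3.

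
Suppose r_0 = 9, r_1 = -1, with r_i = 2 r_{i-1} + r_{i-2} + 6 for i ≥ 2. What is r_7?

r_2 = 2·(-1) + 9 + 6 = 13
r_3 = 2·13 + (-1) + 6 = 31
r_4 = 2·31 + 13 + 6 = 81
r_5 = 2·81 + 31 + 6 = 199
r_6 = 2·199 + 81 + 6 = 485
r_7 = 2·485 + 199 + 6 = 1175

1175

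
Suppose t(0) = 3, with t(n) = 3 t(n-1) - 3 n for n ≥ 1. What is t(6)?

558

t(1) = 3·3 - 3 = 6
t(2) = 3·6 - 6 = 12
t(3) = 3·12 - 9 = 27
t(4) = 3·27 - 12 = 69
t(5) = 3·69 - 15 = 192
t(6) = 3·192 - 18 = 558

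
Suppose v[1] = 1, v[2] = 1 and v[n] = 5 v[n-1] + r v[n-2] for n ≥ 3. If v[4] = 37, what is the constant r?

2

v[3] = 5 + r
v[4] = 25 + 6r
So 25 + 6r = 37, giving r = 2.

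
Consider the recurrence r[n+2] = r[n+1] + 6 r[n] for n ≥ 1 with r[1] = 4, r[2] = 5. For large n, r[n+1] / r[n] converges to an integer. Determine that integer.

3

The characteristic equation is r^2 - r - 6 = 0, which factors as (r - 3)(r + 2) = 0.
So the roots are 3 and -2. Since |3| > |-2| and the coefficient of 3^n is non-zero, the ratio tends to 3.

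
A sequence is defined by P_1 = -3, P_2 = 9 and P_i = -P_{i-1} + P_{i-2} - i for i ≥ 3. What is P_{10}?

P_3 = -9 + (-3) - 3 = -15
P_4 = -(-15) + 9 - 4 = 20
P_5 = -20 + (-15) - 5 = -40
P_6 = -(-40) + 20 - 6 = 54
P_7 = -54 + (-40) - 7 = -101
P_8 = -(-101) + 54 - 8 = 147
P_9 = -147 + (-101) - 9 = -257
P_{10} = -(-257) + 147 - 10 = 394

394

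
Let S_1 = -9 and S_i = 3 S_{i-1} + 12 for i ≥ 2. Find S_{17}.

The fixed point is 12/(1 - 3) = -6, so S_i + 6 = 3(S_{i-1} + 6).
Hence S_i = -3·3^{i-1} - 6.
S_{17} = -3·3^{16} - 6 = -3·43046721 - 6 = -129140169.

-129140169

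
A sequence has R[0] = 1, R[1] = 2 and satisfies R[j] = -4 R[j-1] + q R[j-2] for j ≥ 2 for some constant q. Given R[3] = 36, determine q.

-2

R[2] = -8 + q
R[3] = 32 - 2q
So 32 - 2q = 36, giving q = -2.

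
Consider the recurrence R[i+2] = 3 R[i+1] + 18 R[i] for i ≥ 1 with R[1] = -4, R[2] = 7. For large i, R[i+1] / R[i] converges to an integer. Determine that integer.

6

The characteristic equation is r^2 - 3r - 18 = 0, which factors as (r - 6)(r + 3) = 0.
So the roots are 6 and -3. Since |6| > |-3| and the coefficient of 6^i is non-zero, the ratio tends to 6.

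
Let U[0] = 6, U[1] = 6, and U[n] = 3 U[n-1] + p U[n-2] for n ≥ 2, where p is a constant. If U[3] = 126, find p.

3

U[2] = 18 + 6p
U[3] = 54 + 24p
So 54 + 24p = 126, giving p = 3.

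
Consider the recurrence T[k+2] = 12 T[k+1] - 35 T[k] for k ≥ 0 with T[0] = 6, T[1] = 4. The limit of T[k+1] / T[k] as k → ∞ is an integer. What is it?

7

The characteristic equation is r^2 - 12r + 35 = 0, which factors as (r - 7)(r - 5) = 0.
So the roots are 7 and 5. Since |7| > |5| and the coefficient of 7^k is non-zero, the ratio tends to 7.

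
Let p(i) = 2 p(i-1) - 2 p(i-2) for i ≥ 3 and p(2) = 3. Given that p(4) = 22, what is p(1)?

-4

Let p(1) = z.
p(3) = 6 - 2z
p(4) = 6 - 4z
So 6 - 4z = 22, giving z = -4.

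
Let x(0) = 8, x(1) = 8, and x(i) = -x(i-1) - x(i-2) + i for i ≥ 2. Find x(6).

x(2) = -8 - 8 + 2 = -14
x(3) = -(-14) - 8 + 3 = 9
x(4) = -9 - (-14) + 4 = 9
x(5) = -9 - 9 + 5 = -13
x(6) = -(-13) - 9 + 6 = 10

10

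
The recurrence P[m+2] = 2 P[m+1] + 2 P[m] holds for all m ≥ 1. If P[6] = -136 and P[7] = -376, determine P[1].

Rearranging, P[m-2] = (P[m] - 2 P[m-1]) / 2.
P[5] = (-376 - 2(-136)) / 2 = -104/2 = -52
P[4] = (-136 - 2(-52)) / 2 = -32/2 = -16
P[3] = (-52 - 2(-16)) / 2 = -20/2 = -10
P[2] = (-16 - 2(-10)) / 2 = 4/2 = 2
P[1] = (-10 - 2(2)) / 2 = -14/2 = -7

-7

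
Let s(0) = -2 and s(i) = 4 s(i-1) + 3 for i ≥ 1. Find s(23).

-70368744177665

The fixed point is 3/(1 - 4) = -1, so s(i) + 1 = 4(s(i-1) + 1).
Hence s(i) = -1·4^i - 1.
s(23) = -1·4^{23} - 1 = -1·70368744177664 - 1 = -70368744177665.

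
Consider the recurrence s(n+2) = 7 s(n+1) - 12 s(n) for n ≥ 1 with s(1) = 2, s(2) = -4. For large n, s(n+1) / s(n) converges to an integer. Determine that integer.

4

The characteristic equation is r^2 - 7r + 12 = 0, which factors as (r - 4)(r - 3) = 0.
So the roots are 4 and 3. Since |4| > |3| and the coefficient of 4^n is non-zero, the ratio tends to 4.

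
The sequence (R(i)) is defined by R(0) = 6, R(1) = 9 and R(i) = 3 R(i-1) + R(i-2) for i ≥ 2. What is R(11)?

1530351

R(2) = 3*9 + 6 = 33
R(3) = 3*33 + 9 = 108
R(4) = 3*108 + 33 = 357
R(5) = 3*357 + 108 = 1179
R(6) = 3*1179 + 357 = 3894
R(7) = 3*3894 + 1179 = 12861
R(8) = 3*12861 + 3894 = 42477
R(9) = 3*42477 + 12861 = 140292
R(10) = 3*140292 + 42477 = 463353
R(11) = 3*463353 + 140292 = 1530351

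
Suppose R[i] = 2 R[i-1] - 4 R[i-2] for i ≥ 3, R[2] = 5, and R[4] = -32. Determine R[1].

Let R[1] = y.
R[3] = 10 - 4y
R[4] = -8y
So -8y = -32, giving y = 4.

4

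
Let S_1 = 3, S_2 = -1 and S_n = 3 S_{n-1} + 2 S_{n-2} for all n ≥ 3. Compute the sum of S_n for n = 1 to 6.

S_3 = 3*(-1) + 2*3 = 3
S_4 = 3*3 + 2*(-1) = 7
S_5 = 3*7 + 2*3 = 27
S_6 = 3*27 + 2*7 = 95
Sum = 3 + (-1) + 3 + 7 + 27 + 95 = 134

134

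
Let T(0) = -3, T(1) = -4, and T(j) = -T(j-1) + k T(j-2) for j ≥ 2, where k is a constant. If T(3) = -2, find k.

T(2) = 4 - 3k
T(3) = -4 - k
So -4 - k = -2, giving k = -2.

-2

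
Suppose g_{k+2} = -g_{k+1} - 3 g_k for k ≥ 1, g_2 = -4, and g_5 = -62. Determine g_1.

-7

Let g_1 = w.
g_3 = 4 - 3w
g_4 = 8 + 3w
g_5 = -20 + 6w
So -20 + 6w = -62, giving w = -7.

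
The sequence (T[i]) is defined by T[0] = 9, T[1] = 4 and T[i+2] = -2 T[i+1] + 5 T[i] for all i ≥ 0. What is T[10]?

T[2] = -2*4 + 5*9 = 37
T[3] = -2*37 + 5*4 = -54
T[4] = -2*(-54) + 5*37 = 293
T[5] = -2*293 + 5*(-54) = -856
T[6] = -2*(-856) + 5*293 = 3177
T[7] = -2*3177 + 5*(-856) = -10634
T[8] = -2*(-10634) + 5*3177 = 37153
T[9] = -2*37153 + 5*(-10634) = -127476
T[10] = -2*(-127476) + 5*37153 = 440717

440717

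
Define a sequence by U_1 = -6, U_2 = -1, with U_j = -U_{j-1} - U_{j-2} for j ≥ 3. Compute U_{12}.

U_3 = -(-1) - (-6) = 7
U_4 = -7 - (-1) = -6
U_5 = -(-6) - 7 = -1
U_6 = -(-1) - (-6) = 7
U_7 = -7 - (-1) = -6
U_8 = -(-6) - 7 = -1
U_9 = -(-1) - (-6) = 7
U_{10} = -7 - (-1) = -6
U_{11} = -(-6) - 7 = -1
U_{12} = -(-1) - (-6) = 7

7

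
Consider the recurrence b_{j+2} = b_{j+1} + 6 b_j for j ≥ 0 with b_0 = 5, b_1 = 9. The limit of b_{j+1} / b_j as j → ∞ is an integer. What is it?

The characteristic equation is r^2 - r - 6 = 0, which factors as (r - 3)(r + 2) = 0.
So the roots are 3 and -2. Since |3| > |-2| and the coefficient of 3^j is non-zero, the ratio tends to 3.

3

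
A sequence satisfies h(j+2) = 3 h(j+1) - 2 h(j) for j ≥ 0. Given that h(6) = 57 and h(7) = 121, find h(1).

-5

Rearranging, h(j-2) = (h(j) - 3 h(j-1)) / -2.
h(5) = (121 - 3*57) / -2 = -50/-2 = 25
h(4) = (57 - 3*25) / -2 = -18/-2 = 9
h(3) = (25 - 3*9) / -2 = -2/-2 = 1
h(2) = (9 - 3*1) / -2 = 6/-2 = -3
h(1) = (1 - 3*(-3)) / -2 = 10/-2 = -5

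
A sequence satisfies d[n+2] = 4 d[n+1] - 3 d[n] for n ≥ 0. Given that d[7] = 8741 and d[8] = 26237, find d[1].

5

Rearranging, d[n-2] = (d[n] - 4 d[n-1]) / -3.
d[6] = (26237 - 4*8741) / -3 = -8727/-3 = 2909
d[5] = (8741 - 4*2909) / -3 = -2895/-3 = 965
d[4] = (2909 - 4*965) / -3 = -951/-3 = 317
d[3] = (965 - 4*317) / -3 = -303/-3 = 101
d[2] = (317 - 4*101) / -3 = -87/-3 = 29
d[1] = (101 - 4*29) / -3 = -15/-3 = 5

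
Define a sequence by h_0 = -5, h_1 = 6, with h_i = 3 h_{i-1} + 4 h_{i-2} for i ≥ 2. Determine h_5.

210

h_2 = 3*6 + 4*(-5) = -2
h_3 = 3*(-2) + 4*6 = 18
h_4 = 3*18 + 4*(-2) = 46
h_5 = 3*46 + 4*18 = 210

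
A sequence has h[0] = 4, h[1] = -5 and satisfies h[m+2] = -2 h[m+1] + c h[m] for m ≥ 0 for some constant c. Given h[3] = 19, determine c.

h[2] = 10 + 4c
h[3] = -20 - 13c
So -20 - 13c = 19, giving c = -3.

-3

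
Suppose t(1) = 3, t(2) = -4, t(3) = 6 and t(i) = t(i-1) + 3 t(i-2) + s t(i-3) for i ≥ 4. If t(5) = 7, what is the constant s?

5

t(4) = -6 + 3s
t(5) = 12 - s
So 12 - s = 7, giving s = 5.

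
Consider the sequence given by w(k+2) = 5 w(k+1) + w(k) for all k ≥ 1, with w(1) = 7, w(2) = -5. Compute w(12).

-50181080

w(3) = 5(-5) + 7 = -18
w(4) = 5(-18) + (-5) = -95
w(5) = 5(-95) + (-18) = -493
w(6) = 5(-493) + (-95) = -2560
w(7) = 5(-2560) + (-493) = -13293
w(8) = 5(-13293) + (-2560) = -69025
w(9) = 5(-69025) + (-13293) = -358418
w(10) = 5(-358418) + (-69025) = -1861115
w(11) = 5(-1861115) + (-358418) = -9663993
w(12) = 5(-9663993) + (-1861115) = -50181080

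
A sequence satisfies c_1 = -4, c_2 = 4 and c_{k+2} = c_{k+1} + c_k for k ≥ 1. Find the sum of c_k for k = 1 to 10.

132

c_3 = 4 + (-4) = 0
c_4 = 0 + 4 = 4
c_5 = 4 + 0 = 4
c_6 = 4 + 4 = 8
c_7 = 8 + 4 = 12
c_8 = 12 + 8 = 20
c_9 = 20 + 12 = 32
c_{10} = 32 + 20 = 52
Sum = (-4) + 4 + 0 + 4 + 4 + 8 + 12 + 20 + 32 + 52 = 132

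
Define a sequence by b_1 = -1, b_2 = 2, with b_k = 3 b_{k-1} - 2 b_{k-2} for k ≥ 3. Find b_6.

b_3 = 3·2 - 2·(-1) = 8
b_4 = 3·8 - 2·2 = 20
b_5 = 3·20 - 2·8 = 44
b_6 = 3·44 - 2·20 = 92

92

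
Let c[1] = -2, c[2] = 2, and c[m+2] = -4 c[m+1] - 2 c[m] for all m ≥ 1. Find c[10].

c[3] = -4·2 - 2·(-2) = -4
c[4] = -4·(-4) - 2·2 = 12
c[5] = -4·12 - 2·(-4) = -40
c[6] = -4·(-40) - 2·12 = 136
c[7] = -4·136 - 2·(-40) = -464
c[8] = -4·(-464) - 2·136 = 1584
c[9] = -4·1584 - 2·(-464) = -5408
c[10] = -4·(-5408) - 2·1584 = 18464

18464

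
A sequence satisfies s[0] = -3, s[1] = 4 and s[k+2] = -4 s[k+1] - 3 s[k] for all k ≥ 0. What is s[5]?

124

s[2] = -4*4 - 3*(-3) = -7
s[3] = -4*(-7) - 3*4 = 16
s[4] = -4*16 - 3*(-7) = -43
s[5] = -4*(-43) - 3*16 = 124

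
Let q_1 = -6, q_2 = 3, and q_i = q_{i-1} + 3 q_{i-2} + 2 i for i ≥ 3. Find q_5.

-9

q_3 = 3 + 3·(-6) + 6 = -9
q_4 = (-9) + 3·3 + 8 = 8
q_5 = 8 + 3·(-9) + 10 = -9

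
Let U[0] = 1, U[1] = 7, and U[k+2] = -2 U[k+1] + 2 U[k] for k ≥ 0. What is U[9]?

U[2] = -2·7 + 2·1 = -12
U[3] = -2·(-12) + 2·7 = 38
U[4] = -2·38 + 2·(-12) = -100
U[5] = -2·(-100) + 2·38 = 276
U[6] = -2·276 + 2·(-100) = -752
U[7] = -2·(-752) + 2·276 = 2056
U[8] = -2·2056 + 2·(-752) = -5616
U[9] = -2·(-5616) + 2·2056 = 15344

15344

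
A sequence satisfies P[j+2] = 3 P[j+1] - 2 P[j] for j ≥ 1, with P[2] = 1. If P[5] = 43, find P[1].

Let P[1] = w.
P[3] = 3 - 2w
P[4] = 7 - 6w
P[5] = 15 - 14w
So 15 - 14w = 43, giving w = -2.

-2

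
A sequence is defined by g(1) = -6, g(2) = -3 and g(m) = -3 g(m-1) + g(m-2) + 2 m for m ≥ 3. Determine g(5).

g(3) = -3*(-3) + (-6) + 6 = 9
g(4) = -3*9 + (-3) + 8 = -22
g(5) = -3*(-22) + 9 + 10 = 85

85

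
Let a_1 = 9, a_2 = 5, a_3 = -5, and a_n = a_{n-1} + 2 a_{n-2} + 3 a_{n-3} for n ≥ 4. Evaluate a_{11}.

7390

a_4 = (-5) + 2(5) + 3(9) = 32
a_5 = 32 + 2(-5) + 3(5) = 37
a_6 = 37 + 2(32) + 3(-5) = 86
a_7 = 86 + 2(37) + 3(32) = 256
a_8 = 256 + 2(86) + 3(37) = 539
a_9 = 539 + 2(256) + 3(86) = 1309
a_{10} = 1309 + 2(539) + 3(256) = 3155
a_{11} = 3155 + 2(1309) + 3(539) = 7390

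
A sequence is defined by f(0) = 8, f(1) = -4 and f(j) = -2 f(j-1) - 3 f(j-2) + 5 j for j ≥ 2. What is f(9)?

f(2) = -2·(-4) - 3·8 + 10 = -6
f(3) = -2·(-6) - 3·(-4) + 15 = 39
f(4) = -2·39 - 3·(-6) + 20 = -40
f(5) = -2·(-40) - 3·39 + 25 = -12
f(6) = -2·(-12) - 3·(-40) + 30 = 174
f(7) = -2·174 - 3·(-12) + 35 = -277
f(8) = -2·(-277) - 3·174 + 40 = 72
f(9) = -2·72 - 3·(-277) + 45 = 732

732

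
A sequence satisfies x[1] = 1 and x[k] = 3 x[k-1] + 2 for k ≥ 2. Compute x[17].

The fixed point is 2/(1 - 3) = -1, so x[k] + 1 = 3(x[k-1] + 1).
Hence x[k] = 2·3^{k-1} - 1.
x[17] = 2·3^{16} - 1 = 2·43046721 - 1 = 86093441.

86093441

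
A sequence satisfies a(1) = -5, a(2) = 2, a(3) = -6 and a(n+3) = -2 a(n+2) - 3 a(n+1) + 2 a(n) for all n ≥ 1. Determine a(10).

612

a(4) = -2(-6) - 3(2) + 2(-5) = -4
a(5) = -2(-4) - 3(-6) + 2(2) = 30
a(6) = -2(30) - 3(-4) + 2(-6) = -60
a(7) = -2(-60) - 3(30) + 2(-4) = 22
a(8) = -2(22) - 3(-60) + 2(30) = 196
a(9) = -2(196) - 3(22) + 2(-60) = -578
a(10) = -2(-578) - 3(196) + 2(22) = 612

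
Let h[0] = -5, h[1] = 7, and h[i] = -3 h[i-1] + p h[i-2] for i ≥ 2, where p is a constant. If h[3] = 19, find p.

-2

h[2] = -21 - 5p
h[3] = 63 + 22p
So 63 + 22p = 19, giving p = -2.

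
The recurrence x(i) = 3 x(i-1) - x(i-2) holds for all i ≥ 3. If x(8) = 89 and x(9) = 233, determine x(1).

2

Rearranging, x(i-2) = -(x(i) - 3 x(i-1)).
x(7) = -(233 - 3(89)) = 34
x(6) = -(89 - 3(34)) = 13
x(5) = -(34 - 3(13)) = 5
x(4) = -(13 - 3(5)) = 2
x(3) = -(5 - 3(2)) = 1
x(2) = -(2 - 3(1)) = 1
x(1) = -(1 - 3(1)) = 2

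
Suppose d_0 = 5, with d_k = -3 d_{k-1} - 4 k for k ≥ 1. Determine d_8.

d_1 = -3*5 - 4 = -19
d_2 = -3*(-19) - 8 = 49
d_3 = -3*49 - 12 = -159
d_4 = -3*(-159) - 16 = 461
d_5 = -3*461 - 20 = -1403
d_6 = -3*(-1403) - 24 = 4185
d_7 = -3*4185 - 28 = -12583
d_8 = -3*(-12583) - 32 = 37717

37717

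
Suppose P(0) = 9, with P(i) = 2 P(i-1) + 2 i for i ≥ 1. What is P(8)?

3308

P(1) = 2*9 + 2 = 20
P(2) = 2*20 + 4 = 44
P(3) = 2*44 + 6 = 94
P(4) = 2*94 + 8 = 196
P(5) = 2*196 + 10 = 402
P(6) = 2*402 + 12 = 816
P(7) = 2*816 + 14 = 1646
P(8) = 2*1646 + 16 = 3308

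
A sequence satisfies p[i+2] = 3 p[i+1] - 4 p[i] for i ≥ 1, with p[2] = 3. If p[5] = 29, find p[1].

Let p[1] = y.
p[3] = 9 - 4y
p[4] = 15 - 12y
p[5] = 9 - 20y
So 9 - 20y = 29, giving y = -1.

-1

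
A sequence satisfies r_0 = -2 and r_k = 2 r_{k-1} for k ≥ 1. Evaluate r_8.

-512

r_1 = 2(-2) = -4
r_2 = 2(-4) = -8
r_3 = 2(-8) = -16
r_4 = 2(-16) = -32
r_5 = 2(-32) = -64
r_6 = 2(-64) = -128
r_7 = 2(-128) = -256
r_8 = 2(-256) = -512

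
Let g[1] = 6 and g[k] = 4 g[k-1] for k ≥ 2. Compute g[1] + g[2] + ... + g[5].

g[2] = 4*6 = 24
g[3] = 4*24 = 96
g[4] = 4*96 = 384
g[5] = 4*384 = 1536
Sum = 6 + 24 + 96 + 384 + 1536 = 2046

2046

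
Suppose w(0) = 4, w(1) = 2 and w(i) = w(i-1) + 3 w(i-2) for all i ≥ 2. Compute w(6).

308

w(2) = 2 + 3·4 = 14
w(3) = 14 + 3·2 = 20
w(4) = 20 + 3·14 = 62
w(5) = 62 + 3·20 = 122
w(6) = 122 + 3·62 = 308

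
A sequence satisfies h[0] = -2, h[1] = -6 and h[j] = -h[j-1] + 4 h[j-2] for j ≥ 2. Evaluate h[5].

-102

h[2] = -(-6) + 4*(-2) = -2
h[3] = -(-2) + 4*(-6) = -22
h[4] = -(-22) + 4*(-2) = 14
h[5] = -14 + 4*(-22) = -102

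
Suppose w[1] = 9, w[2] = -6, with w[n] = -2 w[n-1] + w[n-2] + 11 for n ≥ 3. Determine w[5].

161

w[3] = -2*(-6) + 9 + 11 = 32
w[4] = -2*32 + (-6) + 11 = -59
w[5] = -2*(-59) + 32 + 11 = 161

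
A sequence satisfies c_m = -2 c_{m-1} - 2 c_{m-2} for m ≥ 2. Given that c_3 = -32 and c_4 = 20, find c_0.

Rearranging, c_{m-2} = (c_m + 2 c_{m-1}) / -2.
c_2 = (20 + 2*(-32)) / -2 = -44/-2 = 22
c_1 = (-32 + 2*22) / -2 = 12/-2 = -6
c_0 = (22 + 2*(-6)) / -2 = 10/-2 = -5

-5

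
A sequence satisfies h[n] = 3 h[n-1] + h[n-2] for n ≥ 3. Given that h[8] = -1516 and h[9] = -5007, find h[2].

Rearranging, h[n-2] = h[n] - 3 h[n-1].
h[7] = -5007 - 3*(-1516) = -459
h[6] = -1516 - 3*(-459) = -139
h[5] = -459 - 3*(-139) = -42
h[4] = -139 - 3*(-42) = -13
h[3] = -42 - 3*(-13) = -3
h[2] = -13 - 3*(-3) = -4

-4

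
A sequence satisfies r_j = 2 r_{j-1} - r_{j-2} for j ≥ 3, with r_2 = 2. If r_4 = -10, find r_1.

Let r_1 = w.
r_3 = 4 - w
r_4 = 6 - 2w
So 6 - 2w = -10, giving w = 8.

8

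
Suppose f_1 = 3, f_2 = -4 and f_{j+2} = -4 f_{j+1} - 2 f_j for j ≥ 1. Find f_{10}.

-49984

f_3 = -4*(-4) - 2*3 = 10
f_4 = -4*10 - 2*(-4) = -32
f_5 = -4*(-32) - 2*10 = 108
f_6 = -4*108 - 2*(-32) = -368
f_7 = -4*(-368) - 2*108 = 1256
f_8 = -4*1256 - 2*(-368) = -4288
f_9 = -4*(-4288) - 2*1256 = 14640
f_{10} = -4*14640 - 2*(-4288) = -49984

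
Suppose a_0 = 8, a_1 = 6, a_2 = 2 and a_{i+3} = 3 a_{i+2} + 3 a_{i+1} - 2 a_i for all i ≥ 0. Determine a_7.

a_3 = 3(2) + 3(6) - 2(8) = 8
a_4 = 3(8) + 3(2) - 2(6) = 18
a_5 = 3(18) + 3(8) - 2(2) = 74
a_6 = 3(74) + 3(18) - 2(8) = 260
a_7 = 3(260) + 3(74) - 2(18) = 966

966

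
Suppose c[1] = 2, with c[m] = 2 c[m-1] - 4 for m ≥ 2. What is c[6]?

c[2] = 2*2 - 4 = 0
c[3] = 2*0 - 4 = -4
c[4] = 2*(-4) - 4 = -12
c[5] = 2*(-12) - 4 = -28
c[6] = 2*(-28) - 4 = -60

-60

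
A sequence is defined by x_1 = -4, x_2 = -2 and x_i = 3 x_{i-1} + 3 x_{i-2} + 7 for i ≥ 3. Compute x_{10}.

-93848

x_3 = 3(-2) + 3(-4) + 7 = -11
x_4 = 3(-11) + 3(-2) + 7 = -32
x_5 = 3(-32) + 3(-11) + 7 = -122
x_6 = 3(-122) + 3(-32) + 7 = -455
x_7 = 3(-455) + 3(-122) + 7 = -1724
x_8 = 3(-1724) + 3(-455) + 7 = -6530
x_9 = 3(-6530) + 3(-1724) + 7 = -24755
x_{10} = 3(-24755) + 3(-6530) + 7 = -93848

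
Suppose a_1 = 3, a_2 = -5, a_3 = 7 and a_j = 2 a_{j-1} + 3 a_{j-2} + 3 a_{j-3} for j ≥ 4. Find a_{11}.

a_4 = 2*7 + 3*(-5) + 3*3 = 8
a_5 = 2*8 + 3*7 + 3*(-5) = 22
a_6 = 2*22 + 3*8 + 3*7 = 89
a_7 = 2*89 + 3*22 + 3*8 = 268
a_8 = 2*268 + 3*89 + 3*22 = 869
a_9 = 2*869 + 3*268 + 3*89 = 2809
a_{10} = 2*2809 + 3*869 + 3*268 = 9029
a_{11} = 2*9029 + 3*2809 + 3*869 = 29092

29092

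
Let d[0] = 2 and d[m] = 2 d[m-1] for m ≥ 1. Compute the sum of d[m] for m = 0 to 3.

30

d[1] = 2*2 = 4
d[2] = 2*4 = 8
d[3] = 2*8 = 16
Sum = 2 + 4 + 8 + 16 = 30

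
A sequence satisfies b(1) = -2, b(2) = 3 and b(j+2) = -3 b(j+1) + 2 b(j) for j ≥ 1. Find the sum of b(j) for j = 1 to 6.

b(3) = -3·3 + 2·(-2) = -13
b(4) = -3·(-13) + 2·3 = 45
b(5) = -3·45 + 2·(-13) = -161
b(6) = -3·(-161) + 2·45 = 573
Sum = (-2) + 3 + (-13) + 45 + (-161) + 573 = 445

445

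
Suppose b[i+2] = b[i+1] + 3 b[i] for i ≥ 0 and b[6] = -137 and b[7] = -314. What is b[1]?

Rearranging, b[i-2] = (b[i] - b[i-1]) / 3.
b[5] = (-314 - (-137)) / 3 = -177/3 = -59
b[4] = (-137 - (-59)) / 3 = -78/3 = -26
b[3] = (-59 - (-26)) / 3 = -33/3 = -11
b[2] = (-26 - (-11)) / 3 = -15/3 = -5
b[1] = (-11 - (-5)) / 3 = -6/3 = -2

-2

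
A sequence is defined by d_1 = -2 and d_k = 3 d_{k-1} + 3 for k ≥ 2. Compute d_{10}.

d_2 = 3*(-2) + 3 = -3
d_3 = 3*(-3) + 3 = -6
d_4 = 3*(-6) + 3 = -15
d_5 = 3*(-15) + 3 = -42
d_6 = 3*(-42) + 3 = -123
d_7 = 3*(-123) + 3 = -366
d_8 = 3*(-366) + 3 = -1095
d_9 = 3*(-1095) + 3 = -3282
d_{10} = 3*(-3282) + 3 = -9843

-9843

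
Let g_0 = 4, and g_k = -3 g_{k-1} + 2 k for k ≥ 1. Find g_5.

-878

g_1 = -3*4 + 2 = -10
g_2 = -3*(-10) + 4 = 34
g_3 = -3*34 + 6 = -96
g_4 = -3*(-96) + 8 = 296
g_5 = -3*296 + 10 = -878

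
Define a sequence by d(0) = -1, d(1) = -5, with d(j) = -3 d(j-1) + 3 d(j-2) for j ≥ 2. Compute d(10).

563517

d(2) = -3(-5) + 3(-1) = 12
d(3) = -3(12) + 3(-5) = -51
d(4) = -3(-51) + 3(12) = 189
d(5) = -3(189) + 3(-51) = -720
d(6) = -3(-720) + 3(189) = 2727
d(7) = -3(2727) + 3(-720) = -10341
d(8) = -3(-10341) + 3(2727) = 39204
d(9) = -3(39204) + 3(-10341) = -148635
d(10) = -3(-148635) + 3(39204) = 563517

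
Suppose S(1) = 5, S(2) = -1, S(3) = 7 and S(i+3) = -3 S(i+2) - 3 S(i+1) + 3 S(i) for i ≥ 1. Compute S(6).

S(4) = -3(7) - 3(-1) + 3(5) = -3
S(5) = -3(-3) - 3(7) + 3(-1) = -15
S(6) = -3(-15) - 3(-3) + 3(7) = 75

75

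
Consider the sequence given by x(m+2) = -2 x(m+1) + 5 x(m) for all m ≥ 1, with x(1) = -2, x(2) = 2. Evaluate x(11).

x(3) = -2(2) + 5(-2) = -14
x(4) = -2(-14) + 5(2) = 38
x(5) = -2(38) + 5(-14) = -146
x(6) = -2(-146) + 5(38) = 482
x(7) = -2(482) + 5(-146) = -1694
x(8) = -2(-1694) + 5(482) = 5798
x(9) = -2(5798) + 5(-1694) = -20066
x(10) = -2(-20066) + 5(5798) = 69122
x(11) = -2(69122) + 5(-20066) = -238574

-238574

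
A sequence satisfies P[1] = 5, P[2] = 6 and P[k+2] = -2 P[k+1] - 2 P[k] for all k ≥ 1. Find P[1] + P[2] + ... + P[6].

P[3] = -2·6 - 2·5 = -22
P[4] = -2·(-22) - 2·6 = 32
P[5] = -2·32 - 2·(-22) = -20
P[6] = -2·(-20) - 2·32 = -24
Sum = 5 + 6 + (-22) + 32 + (-20) + (-24) = -23

-23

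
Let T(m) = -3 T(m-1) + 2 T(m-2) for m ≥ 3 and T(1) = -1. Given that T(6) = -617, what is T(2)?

Let T(2) = z.
T(3) = -2 - 3z
T(4) = 6 + 11z
T(5) = -22 - 39z
T(6) = 78 + 139z
So 78 + 139z = -617, giving z = -5.

-5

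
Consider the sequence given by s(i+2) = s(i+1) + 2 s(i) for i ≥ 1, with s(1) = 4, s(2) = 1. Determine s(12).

3411

s(3) = 1 + 2(4) = 9
s(4) = 9 + 2(1) = 11
s(5) = 11 + 2(9) = 29
s(6) = 29 + 2(11) = 51
s(7) = 51 + 2(29) = 109
s(8) = 109 + 2(51) = 211
s(9) = 211 + 2(109) = 429
s(10) = 429 + 2(211) = 851
s(11) = 851 + 2(429) = 1709
s(12) = 1709 + 2(851) = 3411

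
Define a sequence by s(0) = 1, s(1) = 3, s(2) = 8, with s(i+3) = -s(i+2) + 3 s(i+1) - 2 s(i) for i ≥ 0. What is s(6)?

97

s(3) = -8 + 3·3 - 2·1 = -1
s(4) = -(-1) + 3·8 - 2·3 = 19
s(5) = -19 + 3·(-1) - 2·8 = -38
s(6) = -(-38) + 3·19 - 2·(-1) = 97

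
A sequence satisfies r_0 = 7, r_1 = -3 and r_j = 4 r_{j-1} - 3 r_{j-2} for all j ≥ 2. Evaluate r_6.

r_2 = 4(-3) - 3(7) = -33
r_3 = 4(-33) - 3(-3) = -123
r_4 = 4(-123) - 3(-33) = -393
r_5 = 4(-393) - 3(-123) = -1203
r_6 = 4(-1203) - 3(-393) = -3633

-3633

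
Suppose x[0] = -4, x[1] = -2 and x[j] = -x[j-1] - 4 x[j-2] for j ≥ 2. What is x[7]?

x[2] = -(-2) - 4(-4) = 18
x[3] = -18 - 4(-2) = -10
x[4] = -(-10) - 4(18) = -62
x[5] = -(-62) - 4(-10) = 102
x[6] = -102 - 4(-62) = 146
x[7] = -146 - 4(102) = -554

-554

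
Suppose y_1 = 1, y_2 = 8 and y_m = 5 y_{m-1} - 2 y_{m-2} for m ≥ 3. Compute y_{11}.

7153418

y_3 = 5·8 - 2·1 = 38
y_4 = 5·38 - 2·8 = 174
y_5 = 5·174 - 2·38 = 794
y_6 = 5·794 - 2·174 = 3622
y_7 = 5·3622 - 2·794 = 16522
y_8 = 5·16522 - 2·3622 = 75366
y_9 = 5·75366 - 2·16522 = 343786
y_{10} = 5·343786 - 2·75366 = 1568198
y_{11} = 5·1568198 - 2·343786 = 7153418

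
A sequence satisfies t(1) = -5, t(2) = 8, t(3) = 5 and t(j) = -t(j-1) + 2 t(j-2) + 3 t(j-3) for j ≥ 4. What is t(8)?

t(4) = -5 + 2·8 + 3·(-5) = -4
t(5) = -(-4) + 2·5 + 3·8 = 38
t(6) = -38 + 2·(-4) + 3·5 = -31
t(7) = -(-31) + 2·38 + 3·(-4) = 95
t(8) = -95 + 2·(-31) + 3·38 = -43

-43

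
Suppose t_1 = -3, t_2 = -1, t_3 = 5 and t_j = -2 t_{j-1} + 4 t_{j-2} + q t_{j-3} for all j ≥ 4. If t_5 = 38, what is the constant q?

t_4 = -14 - 3q
t_5 = 48 + 5q
So 48 + 5q = 38, giving q = -2.

-2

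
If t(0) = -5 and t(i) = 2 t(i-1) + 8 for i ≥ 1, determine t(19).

1572856

The fixed point is 8/(1 - 2) = -8, so t(i) + 8 = 2(t(i-1) + 8).
Hence t(i) = 3·2^i - 8.
t(19) = 3·2^{19} - 8 = 3·524288 - 8 = 1572856.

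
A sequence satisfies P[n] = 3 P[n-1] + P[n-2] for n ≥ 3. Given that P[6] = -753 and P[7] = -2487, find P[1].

Rearranging, P[n-2] = P[n] - 3 P[n-1].
P[5] = -2487 - 3(-753) = -228
P[4] = -753 - 3(-228) = -69
P[3] = -228 - 3(-69) = -21
P[2] = -69 - 3(-21) = -6
P[1] = -21 - 3(-6) = -3

-3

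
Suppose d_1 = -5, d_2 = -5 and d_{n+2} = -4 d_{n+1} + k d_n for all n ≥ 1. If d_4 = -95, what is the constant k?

d_3 = 20 - 5k
d_4 = -80 + 15k
So -80 + 15k = -95, giving k = -1.

-1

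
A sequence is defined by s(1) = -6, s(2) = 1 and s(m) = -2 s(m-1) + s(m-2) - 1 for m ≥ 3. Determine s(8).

638

s(3) = -2·1 + (-6) - 1 = -9
s(4) = -2·(-9) + 1 - 1 = 18
s(5) = -2·18 + (-9) - 1 = -46
s(6) = -2·(-46) + 18 - 1 = 109
s(7) = -2·109 + (-46) - 1 = -265
s(8) = -2·(-265) + 109 - 1 = 638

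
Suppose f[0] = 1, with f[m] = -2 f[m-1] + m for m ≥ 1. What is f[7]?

f[1] = -2·1 + 1 = -1
f[2] = -2·(-1) + 2 = 4
f[3] = -2·4 + 3 = -5
f[4] = -2·(-5) + 4 = 14
f[5] = -2·14 + 5 = -23
f[6] = -2·(-23) + 6 = 52
f[7] = -2·52 + 7 = -97

-97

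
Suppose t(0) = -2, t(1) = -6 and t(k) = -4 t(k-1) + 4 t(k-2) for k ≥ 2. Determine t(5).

-2016

t(2) = -4*(-6) + 4*(-2) = 16
t(3) = -4*16 + 4*(-6) = -88
t(4) = -4*(-88) + 4*16 = 416
t(5) = -4*416 + 4*(-88) = -2016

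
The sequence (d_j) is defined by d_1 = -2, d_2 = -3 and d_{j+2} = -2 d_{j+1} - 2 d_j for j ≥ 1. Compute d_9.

d_3 = -2*(-3) - 2*(-2) = 10
d_4 = -2*10 - 2*(-3) = -14
d_5 = -2*(-14) - 2*10 = 8
d_6 = -2*8 - 2*(-14) = 12
d_7 = -2*12 - 2*8 = -40
d_8 = -2*(-40) - 2*12 = 56
d_9 = -2*56 - 2*(-40) = -32

-32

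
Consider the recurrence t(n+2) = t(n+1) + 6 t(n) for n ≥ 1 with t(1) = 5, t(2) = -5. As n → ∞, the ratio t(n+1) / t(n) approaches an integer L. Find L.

3

The characteristic equation is r^2 - r - 6 = 0, which factors as (r - 3)(r + 2) = 0.
So the roots are 3 and -2. Since |3| > |-2| and the coefficient of 3^n is non-zero, the ratio tends to 3.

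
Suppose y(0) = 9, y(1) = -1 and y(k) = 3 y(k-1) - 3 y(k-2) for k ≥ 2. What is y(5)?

-252

y(2) = 3·(-1) - 3·9 = -30
y(3) = 3·(-30) - 3·(-1) = -87
y(4) = 3·(-87) - 3·(-30) = -171
y(5) = 3·(-171) - 3·(-87) = -252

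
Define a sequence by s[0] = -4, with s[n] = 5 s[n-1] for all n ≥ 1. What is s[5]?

-12500

s[1] = 5·(-4) = -20
s[2] = 5·(-20) = -100
s[3] = 5·(-100) = -500
s[4] = 5·(-500) = -2500
s[5] = 5·(-2500) = -12500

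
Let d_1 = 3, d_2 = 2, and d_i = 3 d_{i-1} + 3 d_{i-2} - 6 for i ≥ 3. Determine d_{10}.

d_3 = 3·2 + 3·3 - 6 = 9
d_4 = 3·9 + 3·2 - 6 = 27
d_5 = 3·27 + 3·9 - 6 = 102
d_6 = 3·102 + 3·27 - 6 = 381
d_7 = 3·381 + 3·102 - 6 = 1443
d_8 = 3·1443 + 3·381 - 6 = 5466
d_9 = 3·5466 + 3·1443 - 6 = 20721
d_{10} = 3·20721 + 3·5466 - 6 = 78555

78555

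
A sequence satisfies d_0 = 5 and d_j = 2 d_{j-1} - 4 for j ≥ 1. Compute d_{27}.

134217732

The fixed point is -4/(1 - 2) = 4, so d_j - 4 = 2(d_{j-1} - 4).
Hence d_j = 1·2^j + 4.
d_{27} = 1·2^{27} + 4 = 1·134217728 + 4 = 134217732.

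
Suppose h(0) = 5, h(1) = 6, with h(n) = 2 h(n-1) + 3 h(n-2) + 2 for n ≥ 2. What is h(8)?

19685

h(2) = 2·6 + 3·5 + 2 = 29
h(3) = 2·29 + 3·6 + 2 = 78
h(4) = 2·78 + 3·29 + 2 = 245
h(5) = 2·245 + 3·78 + 2 = 726
h(6) = 2·726 + 3·245 + 2 = 2189
h(7) = 2·2189 + 3·726 + 2 = 6558
h(8) = 2·6558 + 3·2189 + 2 = 19685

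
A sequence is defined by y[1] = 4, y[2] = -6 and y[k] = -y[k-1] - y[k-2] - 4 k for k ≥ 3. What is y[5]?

y[3] = -(-6) - 4 - 12 = -10
y[4] = -(-10) - (-6) - 16 = 0
y[5] = -0 - (-10) - 20 = -10

-10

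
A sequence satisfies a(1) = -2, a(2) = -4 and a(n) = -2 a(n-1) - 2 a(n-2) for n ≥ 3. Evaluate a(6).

16

a(3) = -2·(-4) - 2·(-2) = 12
a(4) = -2·12 - 2·(-4) = -16
a(5) = -2·(-16) - 2·12 = 8
a(6) = -2·8 - 2·(-16) = 16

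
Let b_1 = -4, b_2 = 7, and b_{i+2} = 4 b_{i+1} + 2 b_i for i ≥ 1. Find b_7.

8240

b_3 = 4*7 + 2*(-4) = 20
b_4 = 4*20 + 2*7 = 94
b_5 = 4*94 + 2*20 = 416
b_6 = 4*416 + 2*94 = 1852
b_7 = 4*1852 + 2*416 = 8240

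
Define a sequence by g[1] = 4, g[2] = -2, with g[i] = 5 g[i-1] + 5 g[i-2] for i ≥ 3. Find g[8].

g[3] = 5·(-2) + 5·4 = 10
g[4] = 5·10 + 5·(-2) = 40
g[5] = 5·40 + 5·10 = 250
g[6] = 5·250 + 5·40 = 1450
g[7] = 5·1450 + 5·250 = 8500
g[8] = 5·8500 + 5·1450 = 49750

49750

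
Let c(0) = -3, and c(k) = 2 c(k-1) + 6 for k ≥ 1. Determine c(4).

42

c(1) = 2(-3) + 6 = 0
c(2) = 2(0) + 6 = 6
c(3) = 2(6) + 6 = 18
c(4) = 2(18) + 6 = 42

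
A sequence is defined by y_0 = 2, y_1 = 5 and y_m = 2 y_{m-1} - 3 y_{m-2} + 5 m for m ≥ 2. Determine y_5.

y_2 = 2*5 - 3*2 + 10 = 14
y_3 = 2*14 - 3*5 + 15 = 28
y_4 = 2*28 - 3*14 + 20 = 34
y_5 = 2*34 - 3*28 + 25 = 9

9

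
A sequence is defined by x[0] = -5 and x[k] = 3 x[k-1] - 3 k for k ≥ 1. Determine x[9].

-142686

x[1] = 3(-5) - 3 = -18
x[2] = 3(-18) - 6 = -60
x[3] = 3(-60) - 9 = -189
x[4] = 3(-189) - 12 = -579
x[5] = 3(-579) - 15 = -1752
x[6] = 3(-1752) - 18 = -5274
x[7] = 3(-5274) - 21 = -15843
x[8] = 3(-15843) - 24 = -47553
x[9] = 3(-47553) - 27 = -142686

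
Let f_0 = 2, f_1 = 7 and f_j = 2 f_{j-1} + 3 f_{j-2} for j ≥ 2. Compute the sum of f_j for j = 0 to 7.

f_2 = 2*7 + 3*2 = 20
f_3 = 2*20 + 3*7 = 61
f_4 = 2*61 + 3*20 = 182
f_5 = 2*182 + 3*61 = 547
f_6 = 2*547 + 3*182 = 1640
f_7 = 2*1640 + 3*547 = 4921
Sum = 2 + 7 + 20 + 61 + 182 + 547 + 1640 + 4921 = 7380

7380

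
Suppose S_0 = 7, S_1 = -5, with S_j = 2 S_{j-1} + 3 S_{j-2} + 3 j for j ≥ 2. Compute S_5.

S_2 = 2*(-5) + 3*7 + 6 = 17
S_3 = 2*17 + 3*(-5) + 9 = 28
S_4 = 2*28 + 3*17 + 12 = 119
S_5 = 2*119 + 3*28 + 15 = 337

337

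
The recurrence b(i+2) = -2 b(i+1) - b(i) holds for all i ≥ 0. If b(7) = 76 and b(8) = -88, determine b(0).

8

Rearranging, b(i-2) = -(b(i) + 2 b(i-1)).
b(6) = -(-88 + 2(76)) = -64
b(5) = -(76 + 2(-64)) = 52
b(4) = -(-64 + 2(52)) = -40
b(3) = -(52 + 2(-40)) = 28
b(2) = -(-40 + 2(28)) = -16
b(1) = -(28 + 2(-16)) = 4
b(0) = -(-16 + 2(4)) = 8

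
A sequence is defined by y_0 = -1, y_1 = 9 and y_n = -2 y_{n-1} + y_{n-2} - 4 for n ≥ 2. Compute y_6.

y_2 = -2*9 + (-1) - 4 = -23
y_3 = -2*(-23) + 9 - 4 = 51
y_4 = -2*51 + (-23) - 4 = -129
y_5 = -2*(-129) + 51 - 4 = 305
y_6 = -2*305 + (-129) - 4 = -743

-743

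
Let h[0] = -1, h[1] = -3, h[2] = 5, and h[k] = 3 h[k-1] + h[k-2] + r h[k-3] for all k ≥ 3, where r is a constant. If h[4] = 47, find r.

h[3] = 12 - r
h[4] = 41 - 6r
So 41 - 6r = 47, giving r = -1.

-1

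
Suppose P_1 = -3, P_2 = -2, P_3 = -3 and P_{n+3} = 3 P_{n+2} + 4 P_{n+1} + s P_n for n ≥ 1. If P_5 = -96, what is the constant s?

P_4 = -17 - 3s
P_5 = -63 - 11s
So -63 - 11s = -96, giving s = 3.

3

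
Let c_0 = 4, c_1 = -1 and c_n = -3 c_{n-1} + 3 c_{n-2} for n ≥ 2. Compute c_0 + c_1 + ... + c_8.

c_2 = -3(-1) + 3(4) = 15
c_3 = -3(15) + 3(-1) = -48
c_4 = -3(-48) + 3(15) = 189
c_5 = -3(189) + 3(-48) = -711
c_6 = -3(-711) + 3(189) = 2700
c_7 = -3(2700) + 3(-711) = -10233
c_8 = -3(-10233) + 3(2700) = 38799
Sum = 4 + (-1) + 15 + (-48) + 189 + (-711) + 2700 + (-10233) + 38799 = 30714

30714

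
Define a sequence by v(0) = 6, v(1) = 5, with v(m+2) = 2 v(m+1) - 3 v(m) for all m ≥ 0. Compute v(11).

-919

v(2) = 2*5 - 3*6 = -8
v(3) = 2*(-8) - 3*5 = -31
v(4) = 2*(-31) - 3*(-8) = -38
v(5) = 2*(-38) - 3*(-31) = 17
v(6) = 2*17 - 3*(-38) = 148
v(7) = 2*148 - 3*17 = 245
v(8) = 2*245 - 3*148 = 46
v(9) = 2*46 - 3*245 = -643
v(10) = 2*(-643) - 3*46 = -1424
v(11) = 2*(-1424) - 3*(-643) = -919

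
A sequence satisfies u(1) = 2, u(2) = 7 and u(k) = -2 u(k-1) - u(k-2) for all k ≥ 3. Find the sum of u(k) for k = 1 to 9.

-34

u(3) = -2·7 - 2 = -16
u(4) = -2·(-16) - 7 = 25
u(5) = -2·25 - (-16) = -34
u(6) = -2·(-34) - 25 = 43
u(7) = -2·43 - (-34) = -52
u(8) = -2·(-52) - 43 = 61
u(9) = -2·61 - (-52) = -70
Sum = 2 + 7 + (-16) + 25 + (-34) + 43 + (-52) + 61 + (-70) = -34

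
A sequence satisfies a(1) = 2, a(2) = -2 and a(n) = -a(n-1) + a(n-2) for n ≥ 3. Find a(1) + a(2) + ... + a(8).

-24

a(3) = -(-2) + 2 = 4
a(4) = -4 + (-2) = -6
a(5) = -(-6) + 4 = 10
a(6) = -10 + (-6) = -16
a(7) = -(-16) + 10 = 26
a(8) = -26 + (-16) = -42
Sum = 2 + (-2) + 4 + (-6) + 10 + (-16) + 26 + (-42) = -24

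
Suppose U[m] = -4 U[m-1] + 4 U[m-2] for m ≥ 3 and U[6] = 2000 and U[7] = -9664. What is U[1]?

-4

Rearranging, U[m-2] = (U[m] + 4 U[m-1]) / 4.
U[5] = (-9664 + 4·2000) / 4 = -1664/4 = -416
U[4] = (2000 + 4·(-416)) / 4 = 336/4 = 84
U[3] = (-416 + 4·84) / 4 = -80/4 = -20
U[2] = (84 + 4·(-20)) / 4 = 4/4 = 1
U[1] = (-20 + 4·1) / 4 = -16/4 = -4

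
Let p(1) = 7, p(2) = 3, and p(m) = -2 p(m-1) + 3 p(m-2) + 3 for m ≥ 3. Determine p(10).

p(3) = -2·3 + 3·7 + 3 = 18
p(4) = -2·18 + 3·3 + 3 = -24
p(5) = -2·(-24) + 3·18 + 3 = 105
p(6) = -2·105 + 3·(-24) + 3 = -279
p(7) = -2·(-279) + 3·105 + 3 = 876
p(8) = -2·876 + 3·(-279) + 3 = -2586
p(9) = -2·(-2586) + 3·876 + 3 = 7803
p(10) = -2·7803 + 3·(-2586) + 3 = -23361

-23361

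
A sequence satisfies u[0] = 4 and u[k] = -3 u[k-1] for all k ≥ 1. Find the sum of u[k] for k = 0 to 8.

19684

u[1] = -3·4 = -12
u[2] = -3·(-12) = 36
u[3] = -3·36 = -108
u[4] = -3·(-108) = 324
u[5] = -3·324 = -972
u[6] = -3·(-972) = 2916
u[7] = -3·2916 = -8748
u[8] = -3·(-8748) = 26244
Sum = 4 + (-12) + 36 + (-108) + 324 + (-972) + 2916 + (-8748) + 26244 = 19684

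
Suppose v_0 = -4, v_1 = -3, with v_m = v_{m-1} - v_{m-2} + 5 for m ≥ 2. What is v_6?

-4

v_2 = (-3) - (-4) + 5 = 6
v_3 = 6 - (-3) + 5 = 14
v_4 = 14 - 6 + 5 = 13
v_5 = 13 - 14 + 5 = 4
v_6 = 4 - 13 + 5 = -4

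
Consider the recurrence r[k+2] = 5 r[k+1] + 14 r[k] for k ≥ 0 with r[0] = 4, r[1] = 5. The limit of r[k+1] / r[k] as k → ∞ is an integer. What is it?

7

The characteristic equation is r^2 - 5r - 14 = 0, which factors as (r - 7)(r + 2) = 0.
So the roots are 7 and -2. Since |7| > |-2| and the coefficient of 7^k is non-zero, the ratio tends to 7.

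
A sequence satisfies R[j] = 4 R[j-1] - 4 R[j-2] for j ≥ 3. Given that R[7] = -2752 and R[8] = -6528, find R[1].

Rearranging, R[j-2] = (R[j] - 4 R[j-1]) / -4.
R[6] = (-6528 - 4(-2752)) / -4 = 4480/-4 = -1120
R[5] = (-2752 - 4(-1120)) / -4 = 1728/-4 = -432
R[4] = (-1120 - 4(-432)) / -4 = 608/-4 = -152
R[3] = (-432 - 4(-152)) / -4 = 176/-4 = -44
R[2] = (-152 - 4(-44)) / -4 = 24/-4 = -6
R[1] = (-44 - 4(-6)) / -4 = -20/-4 = 5

5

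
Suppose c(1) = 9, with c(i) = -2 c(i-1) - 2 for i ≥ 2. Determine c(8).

c(2) = -2·9 - 2 = -20
c(3) = -2·(-20) - 2 = 38
c(4) = -2·38 - 2 = -78
c(5) = -2·(-78) - 2 = 154
c(6) = -2·154 - 2 = -310
c(7) = -2·(-310) - 2 = 618
c(8) = -2·618 - 2 = -1238

-1238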